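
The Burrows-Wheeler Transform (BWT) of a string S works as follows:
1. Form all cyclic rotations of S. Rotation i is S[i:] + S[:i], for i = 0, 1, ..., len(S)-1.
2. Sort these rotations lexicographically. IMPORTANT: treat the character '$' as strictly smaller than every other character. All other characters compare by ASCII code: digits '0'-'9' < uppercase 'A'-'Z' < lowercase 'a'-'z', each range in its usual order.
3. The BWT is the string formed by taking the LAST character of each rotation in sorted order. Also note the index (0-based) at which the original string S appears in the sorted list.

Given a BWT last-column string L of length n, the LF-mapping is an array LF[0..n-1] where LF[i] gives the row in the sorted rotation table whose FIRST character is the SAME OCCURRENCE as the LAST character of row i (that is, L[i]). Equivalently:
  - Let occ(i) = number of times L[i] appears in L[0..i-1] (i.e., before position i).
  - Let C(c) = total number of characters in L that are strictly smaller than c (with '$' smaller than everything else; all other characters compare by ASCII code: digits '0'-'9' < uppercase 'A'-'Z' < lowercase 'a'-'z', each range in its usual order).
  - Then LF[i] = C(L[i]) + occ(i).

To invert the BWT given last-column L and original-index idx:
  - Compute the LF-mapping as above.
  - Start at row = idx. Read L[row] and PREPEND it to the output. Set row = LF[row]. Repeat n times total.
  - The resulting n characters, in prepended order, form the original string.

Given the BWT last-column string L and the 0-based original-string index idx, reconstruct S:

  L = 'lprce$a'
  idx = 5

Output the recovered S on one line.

Answer: parcel$

Derivation:
LF mapping: 4 5 6 2 3 0 1
Walk LF starting at row 5, prepending L[row]:
  step 1: row=5, L[5]='$', prepend. Next row=LF[5]=0
  step 2: row=0, L[0]='l', prepend. Next row=LF[0]=4
  step 3: row=4, L[4]='e', prepend. Next row=LF[4]=3
  step 4: row=3, L[3]='c', prepend. Next row=LF[3]=2
  step 5: row=2, L[2]='r', prepend. Next row=LF[2]=6
  step 6: row=6, L[6]='a', prepend. Next row=LF[6]=1
  step 7: row=1, L[1]='p', prepend. Next row=LF[1]=5
Reversed output: parcel$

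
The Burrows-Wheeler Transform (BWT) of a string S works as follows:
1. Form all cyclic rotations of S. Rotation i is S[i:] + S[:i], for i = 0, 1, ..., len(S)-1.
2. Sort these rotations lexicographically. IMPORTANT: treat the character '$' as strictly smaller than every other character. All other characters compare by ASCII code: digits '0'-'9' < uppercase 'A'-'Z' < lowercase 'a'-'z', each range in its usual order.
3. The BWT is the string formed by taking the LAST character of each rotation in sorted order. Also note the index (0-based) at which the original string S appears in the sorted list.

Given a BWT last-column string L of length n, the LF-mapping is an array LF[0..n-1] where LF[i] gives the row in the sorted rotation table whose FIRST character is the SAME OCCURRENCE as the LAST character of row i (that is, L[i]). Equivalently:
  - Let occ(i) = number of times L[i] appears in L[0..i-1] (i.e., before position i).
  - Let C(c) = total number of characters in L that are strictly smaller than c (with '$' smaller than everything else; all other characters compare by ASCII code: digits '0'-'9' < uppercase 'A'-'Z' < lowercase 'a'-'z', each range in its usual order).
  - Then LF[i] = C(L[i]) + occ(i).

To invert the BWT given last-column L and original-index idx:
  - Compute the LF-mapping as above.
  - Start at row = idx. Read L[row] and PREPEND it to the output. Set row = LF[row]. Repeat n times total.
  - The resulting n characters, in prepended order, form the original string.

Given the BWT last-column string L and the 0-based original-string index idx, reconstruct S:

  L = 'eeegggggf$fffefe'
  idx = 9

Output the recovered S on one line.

Answer: fgegegffgffgeee$

Derivation:
LF mapping: 1 2 3 11 12 13 14 15 6 0 7 8 9 4 10 5
Walk LF starting at row 9, prepending L[row]:
  step 1: row=9, L[9]='$', prepend. Next row=LF[9]=0
  step 2: row=0, L[0]='e', prepend. Next row=LF[0]=1
  step 3: row=1, L[1]='e', prepend. Next row=LF[1]=2
  step 4: row=2, L[2]='e', prepend. Next row=LF[2]=3
  step 5: row=3, L[3]='g', prepend. Next row=LF[3]=11
  step 6: row=11, L[11]='f', prepend. Next row=LF[11]=8
  step 7: row=8, L[8]='f', prepend. Next row=LF[8]=6
  step 8: row=6, L[6]='g', prepend. Next row=LF[6]=14
  step 9: row=14, L[14]='f', prepend. Next row=LF[14]=10
  step 10: row=10, L[10]='f', prepend. Next row=LF[10]=7
  step 11: row=7, L[7]='g', prepend. Next row=LF[7]=15
  step 12: row=15, L[15]='e', prepend. Next row=LF[15]=5
  step 13: row=5, L[5]='g', prepend. Next row=LF[5]=13
  step 14: row=13, L[13]='e', prepend. Next row=LF[13]=4
  step 15: row=4, L[4]='g', prepend. Next row=LF[4]=12
  step 16: row=12, L[12]='f', prepend. Next row=LF[12]=9
Reversed output: fgegegffgffgeee$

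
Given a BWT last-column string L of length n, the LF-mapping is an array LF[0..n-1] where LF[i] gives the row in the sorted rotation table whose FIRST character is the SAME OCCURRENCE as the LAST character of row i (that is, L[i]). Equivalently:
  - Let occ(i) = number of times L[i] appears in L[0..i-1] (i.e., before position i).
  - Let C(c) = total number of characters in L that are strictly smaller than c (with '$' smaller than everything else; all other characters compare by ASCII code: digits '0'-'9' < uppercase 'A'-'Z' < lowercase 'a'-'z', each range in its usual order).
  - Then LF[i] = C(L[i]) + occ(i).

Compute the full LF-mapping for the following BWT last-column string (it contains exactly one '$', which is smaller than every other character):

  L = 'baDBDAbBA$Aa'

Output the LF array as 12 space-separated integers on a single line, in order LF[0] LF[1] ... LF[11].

Char counts: '$':1, 'A':3, 'B':2, 'D':2, 'a':2, 'b':2
C (first-col start): C('$')=0, C('A')=1, C('B')=4, C('D')=6, C('a')=8, C('b')=10
L[0]='b': occ=0, LF[0]=C('b')+0=10+0=10
L[1]='a': occ=0, LF[1]=C('a')+0=8+0=8
L[2]='D': occ=0, LF[2]=C('D')+0=6+0=6
L[3]='B': occ=0, LF[3]=C('B')+0=4+0=4
L[4]='D': occ=1, LF[4]=C('D')+1=6+1=7
L[5]='A': occ=0, LF[5]=C('A')+0=1+0=1
L[6]='b': occ=1, LF[6]=C('b')+1=10+1=11
L[7]='B': occ=1, LF[7]=C('B')+1=4+1=5
L[8]='A': occ=1, LF[8]=C('A')+1=1+1=2
L[9]='$': occ=0, LF[9]=C('$')+0=0+0=0
L[10]='A': occ=2, LF[10]=C('A')+2=1+2=3
L[11]='a': occ=1, LF[11]=C('a')+1=8+1=9

Answer: 10 8 6 4 7 1 11 5 2 0 3 9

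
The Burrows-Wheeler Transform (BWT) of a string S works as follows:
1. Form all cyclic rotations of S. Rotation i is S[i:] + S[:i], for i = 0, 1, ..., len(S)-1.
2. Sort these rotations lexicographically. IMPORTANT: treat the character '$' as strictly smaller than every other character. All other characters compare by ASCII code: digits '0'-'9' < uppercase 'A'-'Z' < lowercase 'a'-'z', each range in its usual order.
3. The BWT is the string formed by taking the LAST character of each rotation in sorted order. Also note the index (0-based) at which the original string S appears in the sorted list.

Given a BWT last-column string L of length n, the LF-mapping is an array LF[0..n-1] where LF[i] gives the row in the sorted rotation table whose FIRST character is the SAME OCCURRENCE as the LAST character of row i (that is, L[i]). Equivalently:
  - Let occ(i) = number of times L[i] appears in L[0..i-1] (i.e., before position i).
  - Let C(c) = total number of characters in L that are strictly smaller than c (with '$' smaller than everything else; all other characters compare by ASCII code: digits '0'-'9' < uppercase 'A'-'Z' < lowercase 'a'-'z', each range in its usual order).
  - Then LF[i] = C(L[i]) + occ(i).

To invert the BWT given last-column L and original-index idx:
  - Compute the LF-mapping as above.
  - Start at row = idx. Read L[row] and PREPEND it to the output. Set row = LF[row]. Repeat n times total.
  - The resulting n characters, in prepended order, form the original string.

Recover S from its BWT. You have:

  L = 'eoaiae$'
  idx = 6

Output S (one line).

Answer: oaaeie$

Derivation:
LF mapping: 3 6 1 5 2 4 0
Walk LF starting at row 6, prepending L[row]:
  step 1: row=6, L[6]='$', prepend. Next row=LF[6]=0
  step 2: row=0, L[0]='e', prepend. Next row=LF[0]=3
  step 3: row=3, L[3]='i', prepend. Next row=LF[3]=5
  step 4: row=5, L[5]='e', prepend. Next row=LF[5]=4
  step 5: row=4, L[4]='a', prepend. Next row=LF[4]=2
  step 6: row=2, L[2]='a', prepend. Next row=LF[2]=1
  step 7: row=1, L[1]='o', prepend. Next row=LF[1]=6
Reversed output: oaaeie$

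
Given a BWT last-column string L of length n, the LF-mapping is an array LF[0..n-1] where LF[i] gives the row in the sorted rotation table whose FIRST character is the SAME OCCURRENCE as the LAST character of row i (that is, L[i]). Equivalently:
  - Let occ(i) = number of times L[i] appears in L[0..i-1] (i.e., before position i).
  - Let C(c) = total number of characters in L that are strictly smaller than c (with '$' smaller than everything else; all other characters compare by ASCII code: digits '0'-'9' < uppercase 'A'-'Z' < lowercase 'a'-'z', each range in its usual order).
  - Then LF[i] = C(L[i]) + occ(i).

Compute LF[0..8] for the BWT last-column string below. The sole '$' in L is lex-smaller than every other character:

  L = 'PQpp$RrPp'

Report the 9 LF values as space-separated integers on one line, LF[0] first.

Char counts: '$':1, 'P':2, 'Q':1, 'R':1, 'p':3, 'r':1
C (first-col start): C('$')=0, C('P')=1, C('Q')=3, C('R')=4, C('p')=5, C('r')=8
L[0]='P': occ=0, LF[0]=C('P')+0=1+0=1
L[1]='Q': occ=0, LF[1]=C('Q')+0=3+0=3
L[2]='p': occ=0, LF[2]=C('p')+0=5+0=5
L[3]='p': occ=1, LF[3]=C('p')+1=5+1=6
L[4]='$': occ=0, LF[4]=C('$')+0=0+0=0
L[5]='R': occ=0, LF[5]=C('R')+0=4+0=4
L[6]='r': occ=0, LF[6]=C('r')+0=8+0=8
L[7]='P': occ=1, LF[7]=C('P')+1=1+1=2
L[8]='p': occ=2, LF[8]=C('p')+2=5+2=7

Answer: 1 3 5 6 0 4 8 2 7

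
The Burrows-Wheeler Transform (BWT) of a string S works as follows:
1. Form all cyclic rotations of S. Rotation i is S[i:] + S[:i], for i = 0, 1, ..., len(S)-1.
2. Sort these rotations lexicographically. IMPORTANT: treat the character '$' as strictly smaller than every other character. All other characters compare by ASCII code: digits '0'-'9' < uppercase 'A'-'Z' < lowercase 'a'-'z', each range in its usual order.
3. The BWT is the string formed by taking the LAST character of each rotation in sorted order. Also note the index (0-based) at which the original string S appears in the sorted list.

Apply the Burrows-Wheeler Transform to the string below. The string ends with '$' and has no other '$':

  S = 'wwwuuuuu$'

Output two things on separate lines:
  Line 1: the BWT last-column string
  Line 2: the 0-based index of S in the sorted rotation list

Answer: uuuuuwww$
8

Derivation:
All 9 rotations (rotation i = S[i:]+S[:i]):
  rot[0] = wwwuuuuu$
  rot[1] = wwuuuuu$w
  rot[2] = wuuuuu$ww
  rot[3] = uuuuu$www
  rot[4] = uuuu$wwwu
  rot[5] = uuu$wwwuu
  rot[6] = uu$wwwuuu
  rot[7] = u$wwwuuuu
  rot[8] = $wwwuuuuu
Sorted (with $ < everything):
  sorted[0] = $wwwuuuuu  (last char: 'u')
  sorted[1] = u$wwwuuuu  (last char: 'u')
  sorted[2] = uu$wwwuuu  (last char: 'u')
  sorted[3] = uuu$wwwuu  (last char: 'u')
  sorted[4] = uuuu$wwwu  (last char: 'u')
  sorted[5] = uuuuu$www  (last char: 'w')
  sorted[6] = wuuuuu$ww  (last char: 'w')
  sorted[7] = wwuuuuu$w  (last char: 'w')
  sorted[8] = wwwuuuuu$  (last char: '$')
Last column: uuuuuwww$
Original string S is at sorted index 8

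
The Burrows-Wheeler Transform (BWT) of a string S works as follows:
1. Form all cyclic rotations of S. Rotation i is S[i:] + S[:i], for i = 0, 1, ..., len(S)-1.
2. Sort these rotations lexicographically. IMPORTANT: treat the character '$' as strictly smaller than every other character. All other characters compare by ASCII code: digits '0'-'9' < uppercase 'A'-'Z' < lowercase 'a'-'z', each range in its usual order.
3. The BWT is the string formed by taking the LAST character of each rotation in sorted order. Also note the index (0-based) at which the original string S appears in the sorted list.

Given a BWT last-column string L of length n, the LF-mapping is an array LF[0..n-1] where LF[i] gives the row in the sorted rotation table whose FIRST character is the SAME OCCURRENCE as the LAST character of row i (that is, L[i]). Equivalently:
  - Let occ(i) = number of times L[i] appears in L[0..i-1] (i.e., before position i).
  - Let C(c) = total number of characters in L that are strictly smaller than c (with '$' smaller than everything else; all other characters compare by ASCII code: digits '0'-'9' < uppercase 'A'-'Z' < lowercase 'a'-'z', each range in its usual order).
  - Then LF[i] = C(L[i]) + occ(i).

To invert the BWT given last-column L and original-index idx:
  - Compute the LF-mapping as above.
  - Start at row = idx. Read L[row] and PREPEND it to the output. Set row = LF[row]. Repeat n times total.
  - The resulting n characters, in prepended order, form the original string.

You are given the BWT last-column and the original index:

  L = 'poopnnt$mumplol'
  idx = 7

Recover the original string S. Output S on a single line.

LF mapping: 10 7 8 11 5 6 13 0 3 14 4 12 1 9 2
Walk LF starting at row 7, prepending L[row]:
  step 1: row=7, L[7]='$', prepend. Next row=LF[7]=0
  step 2: row=0, L[0]='p', prepend. Next row=LF[0]=10
  step 3: row=10, L[10]='m', prepend. Next row=LF[10]=4
  step 4: row=4, L[4]='n', prepend. Next row=LF[4]=5
  step 5: row=5, L[5]='n', prepend. Next row=LF[5]=6
  step 6: row=6, L[6]='t', prepend. Next row=LF[6]=13
  step 7: row=13, L[13]='o', prepend. Next row=LF[13]=9
  step 8: row=9, L[9]='u', prepend. Next row=LF[9]=14
  step 9: row=14, L[14]='l', prepend. Next row=LF[14]=2
  step 10: row=2, L[2]='o', prepend. Next row=LF[2]=8
  step 11: row=8, L[8]='m', prepend. Next row=LF[8]=3
  step 12: row=3, L[3]='p', prepend. Next row=LF[3]=11
  step 13: row=11, L[11]='p', prepend. Next row=LF[11]=12
  step 14: row=12, L[12]='l', prepend. Next row=LF[12]=1
  step 15: row=1, L[1]='o', prepend. Next row=LF[1]=7
Reversed output: olppmoluotnnmp$

Answer: olppmoluotnnmp$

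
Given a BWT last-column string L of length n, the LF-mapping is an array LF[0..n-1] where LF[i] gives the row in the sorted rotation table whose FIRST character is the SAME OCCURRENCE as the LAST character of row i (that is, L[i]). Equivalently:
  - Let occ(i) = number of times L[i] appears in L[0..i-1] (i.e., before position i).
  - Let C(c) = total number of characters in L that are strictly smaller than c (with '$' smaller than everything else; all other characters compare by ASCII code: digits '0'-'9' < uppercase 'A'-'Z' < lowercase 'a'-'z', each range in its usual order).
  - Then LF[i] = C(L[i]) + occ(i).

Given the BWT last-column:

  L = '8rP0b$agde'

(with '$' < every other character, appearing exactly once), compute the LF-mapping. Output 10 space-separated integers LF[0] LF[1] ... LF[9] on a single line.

Char counts: '$':1, '0':1, '8':1, 'P':1, 'a':1, 'b':1, 'd':1, 'e':1, 'g':1, 'r':1
C (first-col start): C('$')=0, C('0')=1, C('8')=2, C('P')=3, C('a')=4, C('b')=5, C('d')=6, C('e')=7, C('g')=8, C('r')=9
L[0]='8': occ=0, LF[0]=C('8')+0=2+0=2
L[1]='r': occ=0, LF[1]=C('r')+0=9+0=9
L[2]='P': occ=0, LF[2]=C('P')+0=3+0=3
L[3]='0': occ=0, LF[3]=C('0')+0=1+0=1
L[4]='b': occ=0, LF[4]=C('b')+0=5+0=5
L[5]='$': occ=0, LF[5]=C('$')+0=0+0=0
L[6]='a': occ=0, LF[6]=C('a')+0=4+0=4
L[7]='g': occ=0, LF[7]=C('g')+0=8+0=8
L[8]='d': occ=0, LF[8]=C('d')+0=6+0=6
L[9]='e': occ=0, LF[9]=C('e')+0=7+0=7

Answer: 2 9 3 1 5 0 4 8 6 7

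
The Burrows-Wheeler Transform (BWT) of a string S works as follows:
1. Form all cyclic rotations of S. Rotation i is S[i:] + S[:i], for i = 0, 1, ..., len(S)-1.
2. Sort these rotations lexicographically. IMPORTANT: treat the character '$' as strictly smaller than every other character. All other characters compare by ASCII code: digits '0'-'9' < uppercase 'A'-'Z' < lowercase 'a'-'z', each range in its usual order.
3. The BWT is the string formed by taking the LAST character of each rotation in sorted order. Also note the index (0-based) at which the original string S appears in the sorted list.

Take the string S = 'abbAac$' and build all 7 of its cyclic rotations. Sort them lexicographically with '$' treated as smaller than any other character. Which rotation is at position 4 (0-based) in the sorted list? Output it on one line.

Answer: bAac$ab

Derivation:
All 7 rotations (rotation i = S[i:]+S[:i]):
  rot[0] = abbAac$
  rot[1] = bbAac$a
  rot[2] = bAac$ab
  rot[3] = Aac$abb
  rot[4] = ac$abbA
  rot[5] = c$abbAa
  rot[6] = $abbAac
Sorted (with $ < everything):
  sorted[0] = $abbAac
  sorted[1] = Aac$abb
  sorted[2] = abbAac$
  sorted[3] = ac$abbA
  sorted[4] = bAac$ab
  sorted[5] = bbAac$a
  sorted[6] = c$abbAa
sorted[4] = bAac$ab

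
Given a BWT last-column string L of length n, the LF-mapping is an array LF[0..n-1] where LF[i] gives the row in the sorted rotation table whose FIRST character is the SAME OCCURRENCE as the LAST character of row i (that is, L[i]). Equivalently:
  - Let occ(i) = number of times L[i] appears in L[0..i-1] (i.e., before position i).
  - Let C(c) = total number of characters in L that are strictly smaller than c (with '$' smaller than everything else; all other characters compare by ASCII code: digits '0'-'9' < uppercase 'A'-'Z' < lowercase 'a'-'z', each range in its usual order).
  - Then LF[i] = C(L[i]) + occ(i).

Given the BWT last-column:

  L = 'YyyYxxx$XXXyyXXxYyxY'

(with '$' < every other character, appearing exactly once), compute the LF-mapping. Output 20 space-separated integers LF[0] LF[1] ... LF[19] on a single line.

Answer: 6 15 16 7 10 11 12 0 1 2 3 17 18 4 5 13 8 19 14 9

Derivation:
Char counts: '$':1, 'X':5, 'Y':4, 'x':5, 'y':5
C (first-col start): C('$')=0, C('X')=1, C('Y')=6, C('x')=10, C('y')=15
L[0]='Y': occ=0, LF[0]=C('Y')+0=6+0=6
L[1]='y': occ=0, LF[1]=C('y')+0=15+0=15
L[2]='y': occ=1, LF[2]=C('y')+1=15+1=16
L[3]='Y': occ=1, LF[3]=C('Y')+1=6+1=7
L[4]='x': occ=0, LF[4]=C('x')+0=10+0=10
L[5]='x': occ=1, LF[5]=C('x')+1=10+1=11
L[6]='x': occ=2, LF[6]=C('x')+2=10+2=12
L[7]='$': occ=0, LF[7]=C('$')+0=0+0=0
L[8]='X': occ=0, LF[8]=C('X')+0=1+0=1
L[9]='X': occ=1, LF[9]=C('X')+1=1+1=2
L[10]='X': occ=2, LF[10]=C('X')+2=1+2=3
L[11]='y': occ=2, LF[11]=C('y')+2=15+2=17
L[12]='y': occ=3, LF[12]=C('y')+3=15+3=18
L[13]='X': occ=3, LF[13]=C('X')+3=1+3=4
L[14]='X': occ=4, LF[14]=C('X')+4=1+4=5
L[15]='x': occ=3, LF[15]=C('x')+3=10+3=13
L[16]='Y': occ=2, LF[16]=C('Y')+2=6+2=8
L[17]='y': occ=4, LF[17]=C('y')+4=15+4=19
L[18]='x': occ=4, LF[18]=C('x')+4=10+4=14
L[19]='Y': occ=3, LF[19]=C('Y')+3=6+3=9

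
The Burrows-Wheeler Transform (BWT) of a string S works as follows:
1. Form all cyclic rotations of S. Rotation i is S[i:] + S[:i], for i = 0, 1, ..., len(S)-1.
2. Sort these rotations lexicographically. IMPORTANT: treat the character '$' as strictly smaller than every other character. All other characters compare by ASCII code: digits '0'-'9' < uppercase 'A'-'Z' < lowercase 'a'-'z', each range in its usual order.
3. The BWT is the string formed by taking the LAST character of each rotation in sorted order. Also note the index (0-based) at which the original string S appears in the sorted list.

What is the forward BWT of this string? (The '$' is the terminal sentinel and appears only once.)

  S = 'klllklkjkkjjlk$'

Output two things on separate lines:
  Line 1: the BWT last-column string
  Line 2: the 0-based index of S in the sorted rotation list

All 15 rotations (rotation i = S[i:]+S[:i]):
  rot[0] = klllklkjkkjjlk$
  rot[1] = lllklkjkkjjlk$k
  rot[2] = llklkjkkjjlk$kl
  rot[3] = lklkjkkjjlk$kll
  rot[4] = klkjkkjjlk$klll
  rot[5] = lkjkkjjlk$klllk
  rot[6] = kjkkjjlk$klllkl
  rot[7] = jkkjjlk$klllklk
  rot[8] = kkjjlk$klllklkj
  rot[9] = kjjlk$klllklkjk
  rot[10] = jjlk$klllklkjkk
  rot[11] = jlk$klllklkjkkj
  rot[12] = lk$klllklkjkkjj
  rot[13] = k$klllklkjkkjjl
  rot[14] = $klllklkjkkjjlk
Sorted (with $ < everything):
  sorted[0] = $klllklkjkkjjlk  (last char: 'k')
  sorted[1] = jjlk$klllklkjkk  (last char: 'k')
  sorted[2] = jkkjjlk$klllklk  (last char: 'k')
  sorted[3] = jlk$klllklkjkkj  (last char: 'j')
  sorted[4] = k$klllklkjkkjjl  (last char: 'l')
  sorted[5] = kjjlk$klllklkjk  (last char: 'k')
  sorted[6] = kjkkjjlk$klllkl  (last char: 'l')
  sorted[7] = kkjjlk$klllklkj  (last char: 'j')
  sorted[8] = klkjkkjjlk$klll  (last char: 'l')
  sorted[9] = klllklkjkkjjlk$  (last char: '$')
  sorted[10] = lk$klllklkjkkjj  (last char: 'j')
  sorted[11] = lkjkkjjlk$klllk  (last char: 'k')
  sorted[12] = lklkjkkjjlk$kll  (last char: 'l')
  sorted[13] = llklkjkkjjlk$kl  (last char: 'l')
  sorted[14] = lllklkjkkjjlk$k  (last char: 'k')
Last column: kkkjlkljl$jkllk
Original string S is at sorted index 9

Answer: kkkjlkljl$jkllk
9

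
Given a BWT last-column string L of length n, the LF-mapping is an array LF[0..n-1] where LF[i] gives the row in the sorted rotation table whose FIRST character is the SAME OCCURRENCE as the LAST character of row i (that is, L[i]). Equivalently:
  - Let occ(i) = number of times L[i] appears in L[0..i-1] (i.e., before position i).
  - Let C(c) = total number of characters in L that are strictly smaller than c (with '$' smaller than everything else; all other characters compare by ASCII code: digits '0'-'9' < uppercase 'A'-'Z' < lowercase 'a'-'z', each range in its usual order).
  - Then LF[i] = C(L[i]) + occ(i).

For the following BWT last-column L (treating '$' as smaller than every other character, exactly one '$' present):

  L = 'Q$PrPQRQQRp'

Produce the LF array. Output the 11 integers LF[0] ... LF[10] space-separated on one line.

Char counts: '$':1, 'P':2, 'Q':4, 'R':2, 'p':1, 'r':1
C (first-col start): C('$')=0, C('P')=1, C('Q')=3, C('R')=7, C('p')=9, C('r')=10
L[0]='Q': occ=0, LF[0]=C('Q')+0=3+0=3
L[1]='$': occ=0, LF[1]=C('$')+0=0+0=0
L[2]='P': occ=0, LF[2]=C('P')+0=1+0=1
L[3]='r': occ=0, LF[3]=C('r')+0=10+0=10
L[4]='P': occ=1, LF[4]=C('P')+1=1+1=2
L[5]='Q': occ=1, LF[5]=C('Q')+1=3+1=4
L[6]='R': occ=0, LF[6]=C('R')+0=7+0=7
L[7]='Q': occ=2, LF[7]=C('Q')+2=3+2=5
L[8]='Q': occ=3, LF[8]=C('Q')+3=3+3=6
L[9]='R': occ=1, LF[9]=C('R')+1=7+1=8
L[10]='p': occ=0, LF[10]=C('p')+0=9+0=9

Answer: 3 0 1 10 2 4 7 5 6 8 9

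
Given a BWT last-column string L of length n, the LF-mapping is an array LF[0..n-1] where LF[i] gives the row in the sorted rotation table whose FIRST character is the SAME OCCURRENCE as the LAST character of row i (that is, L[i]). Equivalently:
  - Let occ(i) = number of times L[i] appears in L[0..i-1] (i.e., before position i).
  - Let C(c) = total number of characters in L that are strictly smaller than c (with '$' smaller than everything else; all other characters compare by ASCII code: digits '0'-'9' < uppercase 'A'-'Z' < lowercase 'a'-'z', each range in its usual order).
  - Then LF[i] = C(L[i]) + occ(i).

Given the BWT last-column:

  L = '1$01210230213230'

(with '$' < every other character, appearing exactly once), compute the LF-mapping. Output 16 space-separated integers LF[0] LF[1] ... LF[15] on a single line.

Char counts: '$':1, '0':4, '1':4, '2':4, '3':3
C (first-col start): C('$')=0, C('0')=1, C('1')=5, C('2')=9, C('3')=13
L[0]='1': occ=0, LF[0]=C('1')+0=5+0=5
L[1]='$': occ=0, LF[1]=C('$')+0=0+0=0
L[2]='0': occ=0, LF[2]=C('0')+0=1+0=1
L[3]='1': occ=1, LF[3]=C('1')+1=5+1=6
L[4]='2': occ=0, LF[4]=C('2')+0=9+0=9
L[5]='1': occ=2, LF[5]=C('1')+2=5+2=7
L[6]='0': occ=1, LF[6]=C('0')+1=1+1=2
L[7]='2': occ=1, LF[7]=C('2')+1=9+1=10
L[8]='3': occ=0, LF[8]=C('3')+0=13+0=13
L[9]='0': occ=2, LF[9]=C('0')+2=1+2=3
L[10]='2': occ=2, LF[10]=C('2')+2=9+2=11
L[11]='1': occ=3, LF[11]=C('1')+3=5+3=8
L[12]='3': occ=1, LF[12]=C('3')+1=13+1=14
L[13]='2': occ=3, LF[13]=C('2')+3=9+3=12
L[14]='3': occ=2, LF[14]=C('3')+2=13+2=15
L[15]='0': occ=3, LF[15]=C('0')+3=1+3=4

Answer: 5 0 1 6 9 7 2 10 13 3 11 8 14 12 15 4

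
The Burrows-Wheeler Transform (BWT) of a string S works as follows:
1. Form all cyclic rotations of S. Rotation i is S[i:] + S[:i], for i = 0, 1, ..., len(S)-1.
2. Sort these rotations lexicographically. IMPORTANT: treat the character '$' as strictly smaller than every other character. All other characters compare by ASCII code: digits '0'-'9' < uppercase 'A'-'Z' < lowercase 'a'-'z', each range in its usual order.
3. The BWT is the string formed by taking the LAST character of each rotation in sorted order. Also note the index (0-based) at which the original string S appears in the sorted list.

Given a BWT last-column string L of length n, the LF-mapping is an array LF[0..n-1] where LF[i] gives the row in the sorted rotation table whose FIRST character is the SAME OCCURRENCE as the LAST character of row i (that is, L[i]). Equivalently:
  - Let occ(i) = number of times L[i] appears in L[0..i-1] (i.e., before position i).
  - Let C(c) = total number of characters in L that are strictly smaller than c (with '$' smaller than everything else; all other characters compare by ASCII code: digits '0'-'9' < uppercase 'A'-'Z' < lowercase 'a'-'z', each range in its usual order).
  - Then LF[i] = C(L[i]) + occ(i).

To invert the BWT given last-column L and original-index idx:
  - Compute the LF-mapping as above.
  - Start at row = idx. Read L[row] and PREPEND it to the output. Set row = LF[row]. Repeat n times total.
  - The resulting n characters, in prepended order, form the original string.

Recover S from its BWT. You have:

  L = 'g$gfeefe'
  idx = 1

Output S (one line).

LF mapping: 6 0 7 4 1 2 5 3
Walk LF starting at row 1, prepending L[row]:
  step 1: row=1, L[1]='$', prepend. Next row=LF[1]=0
  step 2: row=0, L[0]='g', prepend. Next row=LF[0]=6
  step 3: row=6, L[6]='f', prepend. Next row=LF[6]=5
  step 4: row=5, L[5]='e', prepend. Next row=LF[5]=2
  step 5: row=2, L[2]='g', prepend. Next row=LF[2]=7
  step 6: row=7, L[7]='e', prepend. Next row=LF[7]=3
  step 7: row=3, L[3]='f', prepend. Next row=LF[3]=4
  step 8: row=4, L[4]='e', prepend. Next row=LF[4]=1
Reversed output: efegefg$

Answer: efegefg$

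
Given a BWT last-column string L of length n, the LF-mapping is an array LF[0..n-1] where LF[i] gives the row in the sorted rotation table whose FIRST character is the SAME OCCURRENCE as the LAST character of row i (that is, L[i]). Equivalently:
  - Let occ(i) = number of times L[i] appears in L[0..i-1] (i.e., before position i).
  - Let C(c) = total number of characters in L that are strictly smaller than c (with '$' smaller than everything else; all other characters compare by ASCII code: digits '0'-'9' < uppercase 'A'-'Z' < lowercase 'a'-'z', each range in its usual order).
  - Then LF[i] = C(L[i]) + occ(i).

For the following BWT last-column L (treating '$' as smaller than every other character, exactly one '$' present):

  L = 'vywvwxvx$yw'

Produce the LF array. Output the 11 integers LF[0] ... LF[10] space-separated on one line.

Answer: 1 9 4 2 5 7 3 8 0 10 6

Derivation:
Char counts: '$':1, 'v':3, 'w':3, 'x':2, 'y':2
C (first-col start): C('$')=0, C('v')=1, C('w')=4, C('x')=7, C('y')=9
L[0]='v': occ=0, LF[0]=C('v')+0=1+0=1
L[1]='y': occ=0, LF[1]=C('y')+0=9+0=9
L[2]='w': occ=0, LF[2]=C('w')+0=4+0=4
L[3]='v': occ=1, LF[3]=C('v')+1=1+1=2
L[4]='w': occ=1, LF[4]=C('w')+1=4+1=5
L[5]='x': occ=0, LF[5]=C('x')+0=7+0=7
L[6]='v': occ=2, LF[6]=C('v')+2=1+2=3
L[7]='x': occ=1, LF[7]=C('x')+1=7+1=8
L[8]='$': occ=0, LF[8]=C('$')+0=0+0=0
L[9]='y': occ=1, LF[9]=C('y')+1=9+1=10
L[10]='w': occ=2, LF[10]=C('w')+2=4+2=6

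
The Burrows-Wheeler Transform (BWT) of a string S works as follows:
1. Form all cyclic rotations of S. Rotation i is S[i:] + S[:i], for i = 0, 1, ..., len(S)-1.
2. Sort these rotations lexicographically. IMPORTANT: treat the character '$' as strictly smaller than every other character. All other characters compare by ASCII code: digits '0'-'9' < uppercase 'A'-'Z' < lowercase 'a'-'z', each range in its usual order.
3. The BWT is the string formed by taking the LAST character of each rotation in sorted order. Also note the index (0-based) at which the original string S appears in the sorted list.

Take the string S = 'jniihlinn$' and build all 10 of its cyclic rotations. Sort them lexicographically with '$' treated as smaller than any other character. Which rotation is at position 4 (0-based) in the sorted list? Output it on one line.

Answer: inn$jniihl

Derivation:
All 10 rotations (rotation i = S[i:]+S[:i]):
  rot[0] = jniihlinn$
  rot[1] = niihlinn$j
  rot[2] = iihlinn$jn
  rot[3] = ihlinn$jni
  rot[4] = hlinn$jnii
  rot[5] = linn$jniih
  rot[6] = inn$jniihl
  rot[7] = nn$jniihli
  rot[8] = n$jniihlin
  rot[9] = $jniihlinn
Sorted (with $ < everything):
  sorted[0] = $jniihlinn
  sorted[1] = hlinn$jnii
  sorted[2] = ihlinn$jni
  sorted[3] = iihlinn$jn
  sorted[4] = inn$jniihl
  sorted[5] = jniihlinn$
  sorted[6] = linn$jniih
  sorted[7] = n$jniihlin
  sorted[8] = niihlinn$j
  sorted[9] = nn$jniihli
sorted[4] = inn$jniihl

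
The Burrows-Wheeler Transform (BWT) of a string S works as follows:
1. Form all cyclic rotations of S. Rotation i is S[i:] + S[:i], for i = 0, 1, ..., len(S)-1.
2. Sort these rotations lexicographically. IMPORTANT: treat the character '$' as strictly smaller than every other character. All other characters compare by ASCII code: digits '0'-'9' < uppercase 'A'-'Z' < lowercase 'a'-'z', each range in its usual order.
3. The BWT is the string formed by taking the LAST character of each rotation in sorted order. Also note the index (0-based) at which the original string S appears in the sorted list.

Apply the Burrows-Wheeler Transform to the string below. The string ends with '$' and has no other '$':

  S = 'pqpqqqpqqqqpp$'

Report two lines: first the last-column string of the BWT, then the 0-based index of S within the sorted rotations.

Answer: ppq$qqqpqqqqpp
3

Derivation:
All 14 rotations (rotation i = S[i:]+S[:i]):
  rot[0] = pqpqqqpqqqqpp$
  rot[1] = qpqqqpqqqqpp$p
  rot[2] = pqqqpqqqqpp$pq
  rot[3] = qqqpqqqqpp$pqp
  rot[4] = qqpqqqqpp$pqpq
  rot[5] = qpqqqqpp$pqpqq
  rot[6] = pqqqqpp$pqpqqq
  rot[7] = qqqqpp$pqpqqqp
  rot[8] = qqqpp$pqpqqqpq
  rot[9] = qqpp$pqpqqqpqq
  rot[10] = qpp$pqpqqqpqqq
  rot[11] = pp$pqpqqqpqqqq
  rot[12] = p$pqpqqqpqqqqp
  rot[13] = $pqpqqqpqqqqpp
Sorted (with $ < everything):
  sorted[0] = $pqpqqqpqqqqpp  (last char: 'p')
  sorted[1] = p$pqpqqqpqqqqp  (last char: 'p')
  sorted[2] = pp$pqpqqqpqqqq  (last char: 'q')
  sorted[3] = pqpqqqpqqqqpp$  (last char: '$')
  sorted[4] = pqqqpqqqqpp$pq  (last char: 'q')
  sorted[5] = pqqqqpp$pqpqqq  (last char: 'q')
  sorted[6] = qpp$pqpqqqpqqq  (last char: 'q')
  sorted[7] = qpqqqpqqqqpp$p  (last char: 'p')
  sorted[8] = qpqqqqpp$pqpqq  (last char: 'q')
  sorted[9] = qqpp$pqpqqqpqq  (last char: 'q')
  sorted[10] = qqpqqqqpp$pqpq  (last char: 'q')
  sorted[11] = qqqpp$pqpqqqpq  (last char: 'q')
  sorted[12] = qqqpqqqqpp$pqp  (last char: 'p')
  sorted[13] = qqqqpp$pqpqqqp  (last char: 'p')
Last column: ppq$qqqpqqqqpp
Original string S is at sorted index 3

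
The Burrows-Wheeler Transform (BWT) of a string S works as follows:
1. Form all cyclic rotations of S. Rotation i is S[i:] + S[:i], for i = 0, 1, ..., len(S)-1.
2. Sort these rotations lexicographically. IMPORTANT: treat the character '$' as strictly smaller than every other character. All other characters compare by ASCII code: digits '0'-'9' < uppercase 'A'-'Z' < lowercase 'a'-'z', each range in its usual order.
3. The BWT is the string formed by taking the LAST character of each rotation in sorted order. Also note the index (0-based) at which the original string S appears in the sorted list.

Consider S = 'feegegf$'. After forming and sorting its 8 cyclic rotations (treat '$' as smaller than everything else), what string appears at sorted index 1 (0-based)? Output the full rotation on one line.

Answer: eegegf$f

Derivation:
All 8 rotations (rotation i = S[i:]+S[:i]):
  rot[0] = feegegf$
  rot[1] = eegegf$f
  rot[2] = egegf$fe
  rot[3] = gegf$fee
  rot[4] = egf$feeg
  rot[5] = gf$feege
  rot[6] = f$feegeg
  rot[7] = $feegegf
Sorted (with $ < everything):
  sorted[0] = $feegegf
  sorted[1] = eegegf$f
  sorted[2] = egegf$fe
  sorted[3] = egf$feeg
  sorted[4] = f$feegeg
  sorted[5] = feegegf$
  sorted[6] = gegf$fee
  sorted[7] = gf$feege
sorted[1] = eegegf$f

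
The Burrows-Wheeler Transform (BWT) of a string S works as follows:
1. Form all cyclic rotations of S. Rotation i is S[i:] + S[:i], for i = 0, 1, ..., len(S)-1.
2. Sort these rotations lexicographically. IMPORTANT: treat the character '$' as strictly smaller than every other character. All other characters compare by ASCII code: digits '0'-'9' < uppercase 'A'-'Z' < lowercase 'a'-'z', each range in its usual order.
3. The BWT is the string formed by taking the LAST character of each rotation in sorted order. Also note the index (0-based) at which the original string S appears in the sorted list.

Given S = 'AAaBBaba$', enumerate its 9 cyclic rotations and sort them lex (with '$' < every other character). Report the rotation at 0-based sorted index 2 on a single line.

All 9 rotations (rotation i = S[i:]+S[:i]):
  rot[0] = AAaBBaba$
  rot[1] = AaBBaba$A
  rot[2] = aBBaba$AA
  rot[3] = BBaba$AAa
  rot[4] = Baba$AAaB
  rot[5] = aba$AAaBB
  rot[6] = ba$AAaBBa
  rot[7] = a$AAaBBab
  rot[8] = $AAaBBaba
Sorted (with $ < everything):
  sorted[0] = $AAaBBaba
  sorted[1] = AAaBBaba$
  sorted[2] = AaBBaba$A
  sorted[3] = BBaba$AAa
  sorted[4] = Baba$AAaB
  sorted[5] = a$AAaBBab
  sorted[6] = aBBaba$AA
  sorted[7] = aba$AAaBB
  sorted[8] = ba$AAaBBa
sorted[2] = AaBBaba$A

Answer: AaBBaba$A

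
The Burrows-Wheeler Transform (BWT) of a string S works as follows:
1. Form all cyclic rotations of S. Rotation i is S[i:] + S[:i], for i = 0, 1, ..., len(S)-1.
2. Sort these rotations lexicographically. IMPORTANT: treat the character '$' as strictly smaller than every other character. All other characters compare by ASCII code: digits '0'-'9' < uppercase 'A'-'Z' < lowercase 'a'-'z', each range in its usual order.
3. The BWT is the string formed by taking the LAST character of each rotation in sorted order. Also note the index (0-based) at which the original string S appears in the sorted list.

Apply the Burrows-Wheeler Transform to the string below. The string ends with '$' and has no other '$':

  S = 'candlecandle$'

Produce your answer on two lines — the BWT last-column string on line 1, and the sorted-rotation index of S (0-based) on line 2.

Answer: ecce$nnllddaa
4

Derivation:
All 13 rotations (rotation i = S[i:]+S[:i]):
  rot[0] = candlecandle$
  rot[1] = andlecandle$c
  rot[2] = ndlecandle$ca
  rot[3] = dlecandle$can
  rot[4] = lecandle$cand
  rot[5] = ecandle$candl
  rot[6] = candle$candle
  rot[7] = andle$candlec
  rot[8] = ndle$candleca
  rot[9] = dle$candlecan
  rot[10] = le$candlecand
  rot[11] = e$candlecandl
  rot[12] = $candlecandle
Sorted (with $ < everything):
  sorted[0] = $candlecandle  (last char: 'e')
  sorted[1] = andle$candlec  (last char: 'c')
  sorted[2] = andlecandle$c  (last char: 'c')
  sorted[3] = candle$candle  (last char: 'e')
  sorted[4] = candlecandle$  (last char: '$')
  sorted[5] = dle$candlecan  (last char: 'n')
  sorted[6] = dlecandle$can  (last char: 'n')
  sorted[7] = e$candlecandl  (last char: 'l')
  sorted[8] = ecandle$candl  (last char: 'l')
  sorted[9] = le$candlecand  (last char: 'd')
  sorted[10] = lecandle$cand  (last char: 'd')
  sorted[11] = ndle$candleca  (last char: 'a')
  sorted[12] = ndlecandle$ca  (last char: 'a')
Last column: ecce$nnllddaa
Original string S is at sorted index 4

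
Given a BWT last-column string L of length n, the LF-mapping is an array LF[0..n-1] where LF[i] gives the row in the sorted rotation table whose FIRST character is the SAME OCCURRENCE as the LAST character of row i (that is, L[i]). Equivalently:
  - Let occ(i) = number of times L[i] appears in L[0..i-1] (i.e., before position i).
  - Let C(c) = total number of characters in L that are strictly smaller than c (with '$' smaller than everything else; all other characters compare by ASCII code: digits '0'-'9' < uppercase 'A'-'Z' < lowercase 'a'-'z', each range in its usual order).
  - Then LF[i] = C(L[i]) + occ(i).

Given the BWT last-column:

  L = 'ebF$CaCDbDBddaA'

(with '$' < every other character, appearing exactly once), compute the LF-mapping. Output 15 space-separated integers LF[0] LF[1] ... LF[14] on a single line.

Char counts: '$':1, 'A':1, 'B':1, 'C':2, 'D':2, 'F':1, 'a':2, 'b':2, 'd':2, 'e':1
C (first-col start): C('$')=0, C('A')=1, C('B')=2, C('C')=3, C('D')=5, C('F')=7, C('a')=8, C('b')=10, C('d')=12, C('e')=14
L[0]='e': occ=0, LF[0]=C('e')+0=14+0=14
L[1]='b': occ=0, LF[1]=C('b')+0=10+0=10
L[2]='F': occ=0, LF[2]=C('F')+0=7+0=7
L[3]='$': occ=0, LF[3]=C('$')+0=0+0=0
L[4]='C': occ=0, LF[4]=C('C')+0=3+0=3
L[5]='a': occ=0, LF[5]=C('a')+0=8+0=8
L[6]='C': occ=1, LF[6]=C('C')+1=3+1=4
L[7]='D': occ=0, LF[7]=C('D')+0=5+0=5
L[8]='b': occ=1, LF[8]=C('b')+1=10+1=11
L[9]='D': occ=1, LF[9]=C('D')+1=5+1=6
L[10]='B': occ=0, LF[10]=C('B')+0=2+0=2
L[11]='d': occ=0, LF[11]=C('d')+0=12+0=12
L[12]='d': occ=1, LF[12]=C('d')+1=12+1=13
L[13]='a': occ=1, LF[13]=C('a')+1=8+1=9
L[14]='A': occ=0, LF[14]=C('A')+0=1+0=1

Answer: 14 10 7 0 3 8 4 5 11 6 2 12 13 9 1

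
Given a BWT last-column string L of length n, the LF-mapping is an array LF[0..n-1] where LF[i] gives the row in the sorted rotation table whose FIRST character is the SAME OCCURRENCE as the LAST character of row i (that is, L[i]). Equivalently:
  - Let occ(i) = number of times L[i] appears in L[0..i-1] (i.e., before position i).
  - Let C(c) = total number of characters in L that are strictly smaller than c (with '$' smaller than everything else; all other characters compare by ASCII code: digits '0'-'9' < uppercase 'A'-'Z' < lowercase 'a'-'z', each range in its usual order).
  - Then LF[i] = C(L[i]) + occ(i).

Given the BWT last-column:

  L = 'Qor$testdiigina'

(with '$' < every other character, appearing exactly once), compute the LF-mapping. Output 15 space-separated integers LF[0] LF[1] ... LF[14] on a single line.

Answer: 1 10 11 0 13 4 12 14 3 6 7 5 8 9 2

Derivation:
Char counts: '$':1, 'Q':1, 'a':1, 'd':1, 'e':1, 'g':1, 'i':3, 'n':1, 'o':1, 'r':1, 's':1, 't':2
C (first-col start): C('$')=0, C('Q')=1, C('a')=2, C('d')=3, C('e')=4, C('g')=5, C('i')=6, C('n')=9, C('o')=10, C('r')=11, C('s')=12, C('t')=13
L[0]='Q': occ=0, LF[0]=C('Q')+0=1+0=1
L[1]='o': occ=0, LF[1]=C('o')+0=10+0=10
L[2]='r': occ=0, LF[2]=C('r')+0=11+0=11
L[3]='$': occ=0, LF[3]=C('$')+0=0+0=0
L[4]='t': occ=0, LF[4]=C('t')+0=13+0=13
L[5]='e': occ=0, LF[5]=C('e')+0=4+0=4
L[6]='s': occ=0, LF[6]=C('s')+0=12+0=12
L[7]='t': occ=1, LF[7]=C('t')+1=13+1=14
L[8]='d': occ=0, LF[8]=C('d')+0=3+0=3
L[9]='i': occ=0, LF[9]=C('i')+0=6+0=6
L[10]='i': occ=1, LF[10]=C('i')+1=6+1=7
L[11]='g': occ=0, LF[11]=C('g')+0=5+0=5
L[12]='i': occ=2, LF[12]=C('i')+2=6+2=8
L[13]='n': occ=0, LF[13]=C('n')+0=9+0=9
L[14]='a': occ=0, LF[14]=C('a')+0=2+0=2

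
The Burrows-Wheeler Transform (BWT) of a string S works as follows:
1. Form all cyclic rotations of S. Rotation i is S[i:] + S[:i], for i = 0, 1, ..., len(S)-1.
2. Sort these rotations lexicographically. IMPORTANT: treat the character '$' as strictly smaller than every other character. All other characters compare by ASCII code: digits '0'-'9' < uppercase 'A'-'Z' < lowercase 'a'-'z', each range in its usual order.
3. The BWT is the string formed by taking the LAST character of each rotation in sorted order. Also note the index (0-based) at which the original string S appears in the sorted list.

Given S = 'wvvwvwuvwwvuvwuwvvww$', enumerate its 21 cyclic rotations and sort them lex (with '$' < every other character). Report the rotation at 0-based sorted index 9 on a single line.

Answer: vwvwuvwwvuvwuwvvww$wv

Derivation:
All 21 rotations (rotation i = S[i:]+S[:i]):
  rot[0] = wvvwvwuvwwvuvwuwvvww$
  rot[1] = vvwvwuvwwvuvwuwvvww$w
  rot[2] = vwvwuvwwvuvwuwvvww$wv
  rot[3] = wvwuvwwvuvwuwvvww$wvv
  rot[4] = vwuvwwvuvwuwvvww$wvvw
  rot[5] = wuvwwvuvwuwvvww$wvvwv
  rot[6] = uvwwvuvwuwvvww$wvvwvw
  rot[7] = vwwvuvwuwvvww$wvvwvwu
  rot[8] = wwvuvwuwvvww$wvvwvwuv
  rot[9] = wvuvwuwvvww$wvvwvwuvw
  rot[10] = vuvwuwvvww$wvvwvwuvww
  rot[11] = uvwuwvvww$wvvwvwuvwwv
  rot[12] = vwuwvvww$wvvwvwuvwwvu
  rot[13] = wuwvvww$wvvwvwuvwwvuv
  rot[14] = uwvvww$wvvwvwuvwwvuvw
  rot[15] = wvvww$wvvwvwuvwwvuvwu
  rot[16] = vvww$wvvwvwuvwwvuvwuw
  rot[17] = vww$wvvwvwuvwwvuvwuwv
  rot[18] = ww$wvvwvwuvwwvuvwuwvv
  rot[19] = w$wvvwvwuvwwvuvwuwvvw
  rot[20] = $wvvwvwuvwwvuvwuwvvww
Sorted (with $ < everything):
  sorted[0] = $wvvwvwuvwwvuvwuwvvww
  sorted[1] = uvwuwvvww$wvvwvwuvwwv
  sorted[2] = uvwwvuvwuwvvww$wvvwvw
  sorted[3] = uwvvww$wvvwvwuvwwvuvw
  sorted[4] = vuvwuwvvww$wvvwvwuvww
  sorted[5] = vvwvwuvwwvuvwuwvvww$w
  sorted[6] = vvww$wvvwvwuvwwvuvwuw
  sorted[7] = vwuvwwvuvwuwvvww$wvvw
  sorted[8] = vwuwvvww$wvvwvwuvwwvu
  sorted[9] = vwvwuvwwvuvwuwvvww$wv
  sorted[10] = vww$wvvwvwuvwwvuvwuwv
  sorted[11] = vwwvuvwuwvvww$wvvwvwu
  sorted[12] = w$wvvwvwuvwwvuvwuwvvw
  sorted[13] = wuvwwvuvwuwvvww$wvvwv
  sorted[14] = wuwvvww$wvvwvwuvwwvuv
  sorted[15] = wvuvwuwvvww$wvvwvwuvw
  sorted[16] = wvvwvwuvwwvuvwuwvvww$
  sorted[17] = wvvww$wvvwvwuvwwvuvwu
  sorted[18] = wvwuvwwvuvwuwvvww$wvv
  sorted[19] = ww$wvvwvwuvwwvuvwuwvv
  sorted[20] = wwvuvwuwvvww$wvvwvwuv
sorted[9] = vwvwuvwwvuvwuwvvww$wv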